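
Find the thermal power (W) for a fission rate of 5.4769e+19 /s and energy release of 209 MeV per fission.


P = fission_rate * E_MeV * 1.602e-13
P = 5.4769e+19 * 209 * 1.602e-13
P = 1.8338e+09 W

1.8338e+09


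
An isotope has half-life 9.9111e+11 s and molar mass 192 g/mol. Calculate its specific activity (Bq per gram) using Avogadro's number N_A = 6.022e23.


lambda = ln(2) / t_half = ln(2) / 9.9111e+11 = 6.993645e-13 /s
SA = lambda * N_A / M
SA = 6.993645e-13 * 6.022e23 / 192
SA = 2.1935e+09 Bq/g

2.1935e+09


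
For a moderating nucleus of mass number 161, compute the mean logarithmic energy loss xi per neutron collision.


xi = 1 + (A-1)^2/(2A) * ln((A-1)/(A+1))
xi = 1 + (161-1)^2/(2*161) * ln((161-1)/(161 +1))
xi = 0.012371

0.012371


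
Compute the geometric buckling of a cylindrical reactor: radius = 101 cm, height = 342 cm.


B^2 = (2.405/R)^2 + (pi/H)^2
B^2 = (2.405/101)^2 + (pi/342)^2
B^2 = 6.5139e-04 /cm^2

6.5139e-04


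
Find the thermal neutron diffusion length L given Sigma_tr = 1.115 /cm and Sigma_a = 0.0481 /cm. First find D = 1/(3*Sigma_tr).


D = 1 / (3 * Sigma_tr) = 1 / (3 * 1.115) = 0.2989537 cm
L = sqrt(D / Sigma_a)
L = sqrt(0.2989537 / 0.0481)
L = 2.4930 cm

2.4930


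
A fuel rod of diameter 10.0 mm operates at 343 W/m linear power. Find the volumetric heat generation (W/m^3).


r = D / 2 / 1000 = 10.0 / 2 / 1000 = 0.005 m
q''' = q' / (pi * r^2)
q''' = 343 / (pi * 0.005^2)
q''' = 4.3672e+06 W/m^3

4.3672e+06


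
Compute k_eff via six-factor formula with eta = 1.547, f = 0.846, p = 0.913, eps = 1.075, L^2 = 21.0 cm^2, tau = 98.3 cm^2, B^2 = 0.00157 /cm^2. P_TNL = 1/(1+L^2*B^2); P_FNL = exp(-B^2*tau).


k_inf = eta*f*p*eps = 1.547*0.846*0.913*1.075 = 1.284517
P_TNL = 1/(1 + L^2*B^2) = 1/(1 + 21.0*0.00157) = 0.9680823
P_FNL = exp(-B^2*tau) = exp(-0.00157*98.3) = 0.8569883
k_eff = k_inf * P_TNL * P_FNL = 1.284517 * 0.9680823 * 0.8569883
k_eff = 1.0657

1.0657


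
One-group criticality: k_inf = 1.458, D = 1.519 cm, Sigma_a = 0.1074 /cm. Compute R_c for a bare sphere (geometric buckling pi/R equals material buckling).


L^2 = D / Sigma_a = 1.519 / 0.1074 = 14.14339 cm^2
B_m^2 = (k_inf - 1) / L^2 = (1.458 - 1) / 14.14339 = 0.03238262 /cm^2
For a bare sphere: B_g = pi/R, so R_c = pi / sqrt(B_m^2)
R_c = pi / sqrt(0.03238262) = 17.458 cm

17.458


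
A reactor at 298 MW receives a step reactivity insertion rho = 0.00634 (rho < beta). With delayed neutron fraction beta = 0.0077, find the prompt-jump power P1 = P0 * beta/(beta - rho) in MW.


P1/P0 = beta / (beta - rho)
P1/P0 = 0.0077 / (0.0077 - 0.00634) = 5.661765
P1 = 298 * 5.661765 = 1687.2 MW

1687.2


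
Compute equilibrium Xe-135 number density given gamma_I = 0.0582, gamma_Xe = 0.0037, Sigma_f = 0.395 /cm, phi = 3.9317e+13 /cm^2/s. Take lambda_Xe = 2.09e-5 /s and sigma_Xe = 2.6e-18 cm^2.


Xe_eq = (gamma_I + gamma_Xe) * Sigma_f * phi / (lambda_Xe + sigma_Xe * phi)
Numerator = (0.0582 + 0.0037) * 0.395 * 3.9317e+13 = 9.613203e+11
Denominator = 2.09e-5 + 2.6e-18 * 3.9317e+13 = 1.231242e-04
Xe_eq = 9.613203e+11 / 1.231242e-04 = 7.8077e+15 /cm^3

7.8077e+15


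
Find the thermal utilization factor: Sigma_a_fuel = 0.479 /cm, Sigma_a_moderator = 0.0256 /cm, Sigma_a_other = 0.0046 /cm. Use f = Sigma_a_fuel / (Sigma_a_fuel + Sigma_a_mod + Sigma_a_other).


f = Sigma_a_fuel / (Sigma_a_fuel + Sigma_a_mod + Sigma_a_other)
f = 0.479 / (0.479 + 0.0256 + 0.0046)
f = 0.94069

0.94069


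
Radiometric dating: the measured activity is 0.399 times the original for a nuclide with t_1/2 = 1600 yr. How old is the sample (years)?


lambda = ln(2) / t_half = ln(2) / 1600 = 4.332170e-04 /yr
t = -ln(A/A0) / lambda
t = -ln(0.399) / 4.332170e-04
t = 2120.9 yr

2120.9


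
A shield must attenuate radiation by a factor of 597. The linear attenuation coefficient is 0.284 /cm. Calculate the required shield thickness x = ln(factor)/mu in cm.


x = ln(factor) / mu
x = ln(597) / 0.284
x = 22.507 cm

22.507


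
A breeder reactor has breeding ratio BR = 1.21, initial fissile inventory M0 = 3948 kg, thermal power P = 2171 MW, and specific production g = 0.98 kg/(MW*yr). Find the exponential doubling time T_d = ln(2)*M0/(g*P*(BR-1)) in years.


Breeding gain G = BR - 1 = 1.21 - 1 = 0.21
Fissile production rate = g * P * G = 0.98 * 2171 * 0.21 = 446.7918 kg/yr
T_d = ln(2) * M0 / (g * P * G)
T_d = ln(2) * 3948 / 446.7918 = 6.1249 yr

6.1249


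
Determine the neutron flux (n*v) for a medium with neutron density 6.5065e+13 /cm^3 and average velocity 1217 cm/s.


phi = n * v
phi = 6.5065e+13 * 1217
phi = 7.9184e+16 /cm^2/s

7.9184e+16


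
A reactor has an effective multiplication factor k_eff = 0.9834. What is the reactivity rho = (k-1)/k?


rho = (k_eff - 1) / k_eff
rho = (0.9834 - 1) / 0.9834
rho = -0.016880

-0.016880


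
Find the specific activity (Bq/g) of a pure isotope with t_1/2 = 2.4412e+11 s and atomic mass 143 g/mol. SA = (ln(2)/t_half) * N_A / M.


lambda = ln(2) / t_half = ln(2) / 2.4412e+11 = 2.839371e-12 /s
SA = lambda * N_A / M
SA = 2.839371e-12 * 6.022e23 / 143
SA = 1.1957e+10 Bq/g

1.1957e+10


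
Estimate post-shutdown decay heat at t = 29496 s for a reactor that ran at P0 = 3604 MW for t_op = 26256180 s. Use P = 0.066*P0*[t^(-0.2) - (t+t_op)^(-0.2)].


P/P0 = 0.066 * [t^(-0.2) - (t + t_op)^(-0.2)]
P/P0 = 0.066 * [29496^(-0.2) - (29496 + 26256180)^(-0.2)]
P/P0 = 0.066 * [0.1276578 - 0.03281377] = 0.006259706
P = 3604 * 0.006259706 = 22.560 MW

22.560


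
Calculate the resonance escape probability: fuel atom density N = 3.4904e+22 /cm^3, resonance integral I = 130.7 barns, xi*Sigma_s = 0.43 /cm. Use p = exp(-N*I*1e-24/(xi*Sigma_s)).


p = exp(-N * I * 1e-24 / (xi*Sigma_s))
p = exp(-3.4904e+22 * 130.7 * 1e-24 / 0.43)
p = 2.4688e-05

2.4688e-05


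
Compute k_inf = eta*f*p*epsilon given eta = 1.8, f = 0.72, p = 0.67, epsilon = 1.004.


k_inf = eta * f * p * epsilon
k_inf = 1.8 * 0.72 * 0.67 * 1.004
k_inf = 0.87179

0.87179


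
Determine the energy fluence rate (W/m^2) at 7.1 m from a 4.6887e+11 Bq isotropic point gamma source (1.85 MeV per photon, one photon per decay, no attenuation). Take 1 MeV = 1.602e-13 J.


psi = A * E * 1.602e-13 / (4*pi*r^2)
psi = 4.6887e+11 * 1.85 * 1.602e-13 / (4*pi*7.1^2)
psi = 2.1936e-04 W/m^2

2.1936e-04


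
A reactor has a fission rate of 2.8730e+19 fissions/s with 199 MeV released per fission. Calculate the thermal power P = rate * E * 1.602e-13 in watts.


P = fission_rate * E_MeV * 1.602e-13
P = 2.8730e+19 * 199 * 1.602e-13
P = 9.1591e+08 W

9.1591e+08


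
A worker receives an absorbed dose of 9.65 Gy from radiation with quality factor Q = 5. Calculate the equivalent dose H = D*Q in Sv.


H = D * Q
H = 9.65 * 5
H = 48.250 Sv

48.250


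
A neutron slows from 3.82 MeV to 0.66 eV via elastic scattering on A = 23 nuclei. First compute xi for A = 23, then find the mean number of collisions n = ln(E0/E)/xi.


xi = 1 + (A-1)^2/(2A)*ln((A-1)/(A+1)) = 0.08448899 (for A = 23)
n = ln(E0/E) / xi
n = ln(3.82e6 / 0.66) / 0.08448899
n = ln(5.787879e+06) / 0.08448899 = 184.30

184.30


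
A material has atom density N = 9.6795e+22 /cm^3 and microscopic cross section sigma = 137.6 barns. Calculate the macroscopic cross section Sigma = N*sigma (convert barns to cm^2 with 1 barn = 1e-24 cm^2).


Sigma = N * sigma_barns * 1e-24
Sigma = 9.6795e+22 * 137.6 * 1e-24
Sigma = 13.319 /cm

13.319


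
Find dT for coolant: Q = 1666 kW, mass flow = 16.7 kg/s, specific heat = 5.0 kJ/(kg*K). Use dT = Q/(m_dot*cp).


dT = Q / (m_dot * cp)
dT = 1666 / (16.7 * 5.0)
dT = 19.952 C

19.952


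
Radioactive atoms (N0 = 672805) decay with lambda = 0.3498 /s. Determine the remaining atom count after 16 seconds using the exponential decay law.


N = N0 * exp(-lambda * t)
N = 672805 * exp(-0.3498 * 16)
N = 2495.9

2495.9


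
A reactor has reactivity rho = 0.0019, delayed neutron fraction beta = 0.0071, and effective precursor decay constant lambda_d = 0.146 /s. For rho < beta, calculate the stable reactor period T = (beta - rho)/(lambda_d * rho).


T = (beta - rho) / (lambda_d * rho)
T = (0.0071 - 0.0019) / (0.146 * 0.0019)
T = 18.745 s

18.745


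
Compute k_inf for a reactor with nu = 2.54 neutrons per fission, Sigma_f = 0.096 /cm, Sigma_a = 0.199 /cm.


k_inf = nu * Sigma_f / Sigma_a
k_inf = 2.54 * 0.096 / 0.199
k_inf = 1.2253

1.2253


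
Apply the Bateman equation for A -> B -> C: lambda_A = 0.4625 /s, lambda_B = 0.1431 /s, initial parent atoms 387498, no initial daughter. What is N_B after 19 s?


N_B(t) = lambda_A * N_A0 / (lambda_B - lambda_A) * [exp(-lambda_A*t) - exp(-lambda_B*t)]
exp(-0.4625*19) = 1.526291e-04; exp(-0.1431*19) = 0.06594726
N_B = 0.4625 * 387498 / (0.1431 - 0.4625) * (1.526291e-04 - 0.06594726)
N_B = 36918

36918


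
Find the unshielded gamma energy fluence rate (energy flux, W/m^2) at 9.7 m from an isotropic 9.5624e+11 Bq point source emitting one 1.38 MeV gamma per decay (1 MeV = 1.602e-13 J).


psi = A * E * 1.602e-13 / (4*pi*r^2)
psi = 9.5624e+11 * 1.38 * 1.602e-13 / (4*pi*9.7^2)
psi = 1.7879e-04 W/m^2

1.7879e-04


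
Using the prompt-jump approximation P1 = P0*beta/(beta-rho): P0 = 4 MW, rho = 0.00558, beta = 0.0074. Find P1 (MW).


P1/P0 = beta / (beta - rho)
P1/P0 = 0.0074 / (0.0074 - 0.00558) = 4.065934
P1 = 4 * 4.065934 = 16.264 MW

16.264


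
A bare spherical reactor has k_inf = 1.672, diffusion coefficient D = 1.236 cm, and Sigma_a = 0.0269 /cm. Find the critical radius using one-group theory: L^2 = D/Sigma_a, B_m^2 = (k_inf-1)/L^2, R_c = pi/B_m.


L^2 = D / Sigma_a = 1.236 / 0.0269 = 45.94796 cm^2
B_m^2 = (k_inf - 1) / L^2 = (1.672 - 1) / 45.94796 = 0.01462524 /cm^2
For a bare sphere: B_g = pi/R, so R_c = pi / sqrt(B_m^2)
R_c = pi / sqrt(0.01462524) = 25.978 cm

25.978


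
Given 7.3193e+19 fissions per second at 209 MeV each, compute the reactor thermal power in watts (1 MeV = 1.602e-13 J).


P = fission_rate * E_MeV * 1.602e-13
P = 7.3193e+19 * 209 * 1.602e-13
P = 2.4506e+09 W

2.4506e+09


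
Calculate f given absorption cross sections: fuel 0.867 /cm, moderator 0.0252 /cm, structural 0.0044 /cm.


f = Sigma_a_fuel / (Sigma_a_fuel + Sigma_a_mod + Sigma_a_other)
f = 0.867 / (0.867 + 0.0252 + 0.0044)
f = 0.96699

0.96699


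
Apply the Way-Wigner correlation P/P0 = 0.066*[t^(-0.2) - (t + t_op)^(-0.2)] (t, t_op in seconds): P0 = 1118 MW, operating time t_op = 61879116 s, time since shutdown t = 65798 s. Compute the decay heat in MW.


P/P0 = 0.066 * [t^(-0.2) - (t + t_op)^(-0.2)]
P/P0 = 0.066 * [65798^(-0.2) - (65798 + 61879116)^(-0.2)]
P/P0 = 0.066 * [0.1087320 - 0.02764387] = 0.005351817
P = 1118 * 0.005351817 = 5.9833 MW

5.9833


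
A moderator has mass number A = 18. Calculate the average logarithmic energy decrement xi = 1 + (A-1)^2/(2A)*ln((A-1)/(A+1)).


xi = 1 + (A-1)^2/(2A) * ln((A-1)/(A+1))
xi = 1 + (18-1)^2/(2*18) * ln((18-1)/(18 +1))
xi = 0.10711

0.10711


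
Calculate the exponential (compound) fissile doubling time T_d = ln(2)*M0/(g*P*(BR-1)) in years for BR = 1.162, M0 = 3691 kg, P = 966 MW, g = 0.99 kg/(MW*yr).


Breeding gain G = BR - 1 = 1.162 - 1 = 0.162
Fissile production rate = g * P * G = 0.99 * 966 * 0.162 = 154.92708 kg/yr
T_d = ln(2) * M0 / (g * P * G)
T_d = ln(2) * 3691 / 154.92708 = 16.514 yr

16.514


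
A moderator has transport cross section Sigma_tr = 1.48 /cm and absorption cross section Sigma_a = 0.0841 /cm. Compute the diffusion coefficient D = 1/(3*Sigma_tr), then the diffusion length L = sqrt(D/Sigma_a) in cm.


D = 1 / (3 * Sigma_tr) = 1 / (3 * 1.48) = 0.2252252 cm
L = sqrt(D / Sigma_a)
L = sqrt(0.2252252 / 0.0841)
L = 1.6365 cm

1.6365


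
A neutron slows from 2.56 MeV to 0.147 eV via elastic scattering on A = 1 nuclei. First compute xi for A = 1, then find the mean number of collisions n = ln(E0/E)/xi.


xi = 1 + (A-1)^2/(2A)*ln((A-1)/(A+1)) = 1 (for A = 1)
n = ln(E0/E) / xi
n = ln(2.56e6 / 0.147) / 1
n = ln(1.741497e+07) / 1 = 16.673

16.673


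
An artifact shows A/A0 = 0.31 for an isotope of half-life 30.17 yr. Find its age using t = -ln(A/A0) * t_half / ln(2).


lambda = ln(2) / t_half = ln(2) / 30.17 = 0.02297472 /yr
t = -ln(A/A0) / lambda
t = -ln(0.31) / 0.02297472
t = 50.977 yr

50.977


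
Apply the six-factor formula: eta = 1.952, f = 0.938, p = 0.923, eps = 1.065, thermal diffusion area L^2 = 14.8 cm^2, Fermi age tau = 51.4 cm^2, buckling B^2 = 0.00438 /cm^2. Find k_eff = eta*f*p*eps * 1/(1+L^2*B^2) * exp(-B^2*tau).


k_inf = eta*f*p*eps = 1.952*0.938*0.923*1.065 = 1.799840
P_TNL = 1/(1 + L^2*B^2) = 1/(1 + 14.8*0.00438) = 0.9391223
P_FNL = exp(-B^2*tau) = exp(-0.00438*51.4) = 0.7984108
k_eff = k_inf * P_TNL * P_FNL = 1.799840 * 0.9391223 * 0.7984108
k_eff = 1.3495

1.3495


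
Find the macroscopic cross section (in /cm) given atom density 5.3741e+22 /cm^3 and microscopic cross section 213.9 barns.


Sigma = N * sigma_barns * 1e-24
Sigma = 5.3741e+22 * 213.9 * 1e-24
Sigma = 11.495 /cm

11.495


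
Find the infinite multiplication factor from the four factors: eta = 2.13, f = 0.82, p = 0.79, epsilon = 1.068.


k_inf = eta * f * p * epsilon
k_inf = 2.13 * 0.82 * 0.79 * 1.068
k_inf = 1.4736

1.4736


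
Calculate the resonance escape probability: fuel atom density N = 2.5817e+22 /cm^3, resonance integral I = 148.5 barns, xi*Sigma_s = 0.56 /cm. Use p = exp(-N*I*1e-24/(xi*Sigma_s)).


p = exp(-N * I * 1e-24 / (xi*Sigma_s))
p = exp(-2.5817e+22 * 148.5 * 1e-24 / 0.56)
p = 0.0010636

0.0010636


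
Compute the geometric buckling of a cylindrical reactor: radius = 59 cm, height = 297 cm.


B^2 = (2.405/R)^2 + (pi/H)^2
B^2 = (2.405/59)^2 + (pi/297)^2
B^2 = 0.0017735 /cm^2

0.0017735


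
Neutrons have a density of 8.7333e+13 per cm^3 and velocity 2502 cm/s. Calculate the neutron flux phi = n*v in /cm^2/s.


phi = n * v
phi = 8.7333e+13 * 2502
phi = 2.1851e+17 /cm^2/s

2.1851e+17


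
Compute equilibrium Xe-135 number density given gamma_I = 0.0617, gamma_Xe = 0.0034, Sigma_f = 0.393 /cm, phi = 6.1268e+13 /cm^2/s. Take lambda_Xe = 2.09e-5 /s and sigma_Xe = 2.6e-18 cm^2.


Xe_eq = (gamma_I + gamma_Xe) * Sigma_f * phi / (lambda_Xe + sigma_Xe * phi)
Numerator = (0.0617 + 0.0034) * 0.393 * 6.1268e+13 = 1.567499e+12
Denominator = 2.09e-5 + 2.6e-18 * 6.1268e+13 = 1.801968e-04
Xe_eq = 1.567499e+12 / 1.801968e-04 = 8.6988e+15 /cm^3

8.6988e+15


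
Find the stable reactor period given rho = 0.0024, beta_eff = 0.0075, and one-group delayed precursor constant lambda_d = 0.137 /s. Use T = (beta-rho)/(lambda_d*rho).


T = (beta - rho) / (lambda_d * rho)
T = (0.0075 - 0.0024) / (0.137 * 0.0024)
T = 15.511 s

15.511


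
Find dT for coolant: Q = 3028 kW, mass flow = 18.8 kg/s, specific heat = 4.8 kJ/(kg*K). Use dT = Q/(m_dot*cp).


dT = Q / (m_dot * cp)
dT = 3028 / (18.8 * 4.8)
dT = 33.555 C

33.555


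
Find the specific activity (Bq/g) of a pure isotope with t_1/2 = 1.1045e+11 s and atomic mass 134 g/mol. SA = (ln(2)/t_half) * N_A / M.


lambda = ln(2) / t_half = ln(2) / 1.1045e+11 = 6.275665e-12 /s
SA = lambda * N_A / M
SA = 6.275665e-12 * 6.022e23 / 134
SA = 2.8203e+10 Bq/g

2.8203e+10


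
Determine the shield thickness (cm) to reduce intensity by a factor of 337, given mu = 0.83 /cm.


x = ln(factor) / mu
x = ln(337) / 0.83
x = 7.0121 cm

7.0121


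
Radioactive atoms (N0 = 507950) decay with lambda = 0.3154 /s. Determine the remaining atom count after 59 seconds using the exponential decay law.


N = N0 * exp(-lambda * t)
N = 507950 * exp(-0.3154 * 59)
N = 0.0042093

0.0042093


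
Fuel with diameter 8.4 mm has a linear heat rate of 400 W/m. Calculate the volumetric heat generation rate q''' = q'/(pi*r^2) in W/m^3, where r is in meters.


r = D / 2 / 1000 = 8.4 / 2 / 1000 = 0.0042 m
q''' = q' / (pi * r^2)
q''' = 400 / (pi * 0.0042^2)
q''' = 7.2179e+06 W/m^3

7.2179e+06


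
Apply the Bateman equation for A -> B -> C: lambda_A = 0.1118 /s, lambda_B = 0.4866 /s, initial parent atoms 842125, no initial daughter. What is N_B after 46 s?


N_B(t) = lambda_A * N_A0 / (lambda_B - lambda_A) * [exp(-lambda_A*t) - exp(-lambda_B*t)]
exp(-0.1118*46) = 0.005841311; exp(-0.4866*46) = 1.900755e-10
N_B = 0.1118 * 842125 / (0.4866 - 0.1118) * (0.005841311 - 1.900755e-10)
N_B = 1467.3

1467.3


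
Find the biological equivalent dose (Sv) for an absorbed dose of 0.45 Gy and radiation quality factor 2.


H = D * Q
H = 0.45 * 2
H = 0.90000 Sv

0.90000


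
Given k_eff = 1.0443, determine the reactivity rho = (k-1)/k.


rho = (k_eff - 1) / k_eff
rho = (1.0443 - 1) / 1.0443
rho = 0.042421

0.042421


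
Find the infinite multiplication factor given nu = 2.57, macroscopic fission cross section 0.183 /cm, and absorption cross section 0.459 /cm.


k_inf = nu * Sigma_f / Sigma_a
k_inf = 2.57 * 0.183 / 0.459
k_inf = 1.0246

1.0246


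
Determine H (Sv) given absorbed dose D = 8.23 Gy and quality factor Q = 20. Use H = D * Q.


H = D * Q
H = 8.23 * 20
H = 164.60 Sv

164.60


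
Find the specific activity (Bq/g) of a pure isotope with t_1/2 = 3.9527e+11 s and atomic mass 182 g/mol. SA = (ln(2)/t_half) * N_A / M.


lambda = ln(2) / t_half = ln(2) / 3.9527e+11 = 1.753604e-12 /s
SA = lambda * N_A / M
SA = 1.753604e-12 * 6.022e23 / 182
SA = 5.8023e+09 Bq/g

5.8023e+09


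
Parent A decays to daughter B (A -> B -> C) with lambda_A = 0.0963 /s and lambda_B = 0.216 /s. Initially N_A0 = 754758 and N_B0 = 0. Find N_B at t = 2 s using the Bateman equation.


N_B(t) = lambda_A * N_A0 / (lambda_B - lambda_A) * [exp(-lambda_A*t) - exp(-lambda_B*t)]
exp(-0.0963*2) = 0.8248118; exp(-0.216*2) = 0.6492094
N_B = 0.0963 * 754758 / (0.216 - 0.0963) * (0.8248118 - 0.6492094)
N_B = 106628

106628


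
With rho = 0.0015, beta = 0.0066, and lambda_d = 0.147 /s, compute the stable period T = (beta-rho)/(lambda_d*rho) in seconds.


T = (beta - rho) / (lambda_d * rho)
T = (0.0066 - 0.0015) / (0.147 * 0.0015)
T = 23.129 s

23.129


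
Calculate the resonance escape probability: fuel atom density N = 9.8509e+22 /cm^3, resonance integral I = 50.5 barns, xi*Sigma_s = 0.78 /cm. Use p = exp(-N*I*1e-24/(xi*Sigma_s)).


p = exp(-N * I * 1e-24 / (xi*Sigma_s))
p = exp(-9.8509e+22 * 50.5 * 1e-24 / 0.78)
p = 0.0016988

0.0016988


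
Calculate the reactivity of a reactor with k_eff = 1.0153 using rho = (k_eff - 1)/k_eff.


rho = (k_eff - 1) / k_eff
rho = (1.0153 - 1) / 1.0153
rho = 0.015069

0.015069


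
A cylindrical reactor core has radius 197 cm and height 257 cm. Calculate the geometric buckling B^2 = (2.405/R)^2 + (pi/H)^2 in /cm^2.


B^2 = (2.405/R)^2 + (pi/H)^2
B^2 = (2.405/197)^2 + (pi/257)^2
B^2 = 2.9847e-04 /cm^2

2.9847e-04


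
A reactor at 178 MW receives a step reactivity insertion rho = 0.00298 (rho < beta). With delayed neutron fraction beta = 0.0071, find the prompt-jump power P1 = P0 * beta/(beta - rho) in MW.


P1/P0 = beta / (beta - rho)
P1/P0 = 0.0071 / (0.0071 - 0.00298) = 1.723301
P1 = 178 * 1.723301 = 306.75 MW

306.75


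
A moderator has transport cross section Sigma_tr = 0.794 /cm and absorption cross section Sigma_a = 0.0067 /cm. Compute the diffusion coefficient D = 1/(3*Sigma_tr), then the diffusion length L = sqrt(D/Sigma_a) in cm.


D = 1 / (3 * Sigma_tr) = 1 / (3 * 0.794) = 0.4198153 cm
L = sqrt(D / Sigma_a)
L = sqrt(0.4198153 / 0.0067)
L = 7.9157 cm

7.9157


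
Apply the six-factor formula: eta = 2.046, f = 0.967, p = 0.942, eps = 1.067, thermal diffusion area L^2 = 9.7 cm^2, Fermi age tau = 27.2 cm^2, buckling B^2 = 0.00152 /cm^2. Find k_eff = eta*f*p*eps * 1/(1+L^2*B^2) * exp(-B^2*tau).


k_inf = eta*f*p*eps = 2.046*0.967*0.942*1.067 = 1.988600
P_TNL = 1/(1 + L^2*B^2) = 1/(1 + 9.7*0.00152) = 0.9854702
P_FNL = exp(-B^2*tau) = exp(-0.00152*27.2) = 0.9594990
k_eff = k_inf * P_TNL * P_FNL = 1.988600 * 0.9854702 * 0.9594990
k_eff = 1.8803

1.8803


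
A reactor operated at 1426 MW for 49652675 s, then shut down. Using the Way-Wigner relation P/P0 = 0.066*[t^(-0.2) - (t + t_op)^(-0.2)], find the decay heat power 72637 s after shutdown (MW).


P/P0 = 0.066 * [t^(-0.2) - (t + t_op)^(-0.2)]
P/P0 = 0.066 * [72637^(-0.2) - (72637 + 49652675)^(-0.2)]
P/P0 = 0.066 * [0.1066028 - 0.02888581] = 0.005129321
P = 1426 * 0.005129321 = 7.3144 MW

7.3144


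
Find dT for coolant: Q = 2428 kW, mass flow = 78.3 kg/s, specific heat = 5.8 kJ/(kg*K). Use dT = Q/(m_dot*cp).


dT = Q / (m_dot * cp)
dT = 2428 / (78.3 * 5.8)
dT = 5.3464 C

5.3464


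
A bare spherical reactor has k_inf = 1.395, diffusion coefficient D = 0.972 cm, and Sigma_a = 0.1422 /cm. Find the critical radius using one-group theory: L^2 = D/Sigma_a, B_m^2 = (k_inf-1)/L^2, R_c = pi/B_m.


L^2 = D / Sigma_a = 0.972 / 0.1422 = 6.835443 cm^2
B_m^2 = (k_inf - 1) / L^2 = (1.395 - 1) / 6.835443 = 0.05778704 /cm^2
For a bare sphere: B_g = pi/R, so R_c = pi / sqrt(B_m^2)
R_c = pi / sqrt(0.05778704) = 13.069 cm

13.069


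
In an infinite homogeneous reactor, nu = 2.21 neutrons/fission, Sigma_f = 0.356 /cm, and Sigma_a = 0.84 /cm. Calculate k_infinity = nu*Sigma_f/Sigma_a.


k_inf = nu * Sigma_f / Sigma_a
k_inf = 2.21 * 0.356 / 0.84
k_inf = 0.93662

0.93662


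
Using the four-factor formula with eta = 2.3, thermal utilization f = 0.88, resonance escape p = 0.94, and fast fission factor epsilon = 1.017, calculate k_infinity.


k_inf = eta * f * p * epsilon
k_inf = 2.3 * 0.88 * 0.94 * 1.017
k_inf = 1.9349

1.9349


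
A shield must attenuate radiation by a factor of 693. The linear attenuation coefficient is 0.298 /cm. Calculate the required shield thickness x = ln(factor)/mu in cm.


x = ln(factor) / mu
x = ln(693) / 0.298
x = 21.950 cm

21.950


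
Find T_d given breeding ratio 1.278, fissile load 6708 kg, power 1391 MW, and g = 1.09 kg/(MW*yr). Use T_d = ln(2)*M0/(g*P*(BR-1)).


Breeding gain G = BR - 1 = 1.278 - 1 = 0.278
Fissile production rate = g * P * G = 1.09 * 1391 * 0.278 = 421.50082 kg/yr
T_d = ln(2) * M0 / (g * P * G)
T_d = ln(2) * 6708 / 421.50082 = 11.031 yr

11.031


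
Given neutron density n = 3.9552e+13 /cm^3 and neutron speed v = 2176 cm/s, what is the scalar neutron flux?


phi = n * v
phi = 3.9552e+13 * 2176
phi = 8.6065e+16 /cm^2/s

8.6065e+16


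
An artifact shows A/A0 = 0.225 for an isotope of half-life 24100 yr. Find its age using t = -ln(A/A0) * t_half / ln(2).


lambda = ln(2) / t_half = ln(2) / 24100 = 2.876129e-05 /yr
t = -ln(A/A0) / lambda
t = -ln(0.225) / 2.876129e-05
t = 51863 yr

51863


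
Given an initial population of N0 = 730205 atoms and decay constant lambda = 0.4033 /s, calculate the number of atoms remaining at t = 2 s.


N = N0 * exp(-lambda * t)
N = 730205 * exp(-0.4033 * 2)
N = 325944

325944


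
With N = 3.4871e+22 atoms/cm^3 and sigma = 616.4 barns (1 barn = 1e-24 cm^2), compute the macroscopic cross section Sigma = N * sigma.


Sigma = N * sigma_barns * 1e-24
Sigma = 3.4871e+22 * 616.4 * 1e-24
Sigma = 21.494 /cm

21.494


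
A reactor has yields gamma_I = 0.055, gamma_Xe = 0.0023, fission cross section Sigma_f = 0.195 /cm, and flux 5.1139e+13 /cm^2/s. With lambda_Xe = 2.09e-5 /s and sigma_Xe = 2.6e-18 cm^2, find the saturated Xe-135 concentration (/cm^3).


Xe_eq = (gamma_I + gamma_Xe) * Sigma_f * phi / (lambda_Xe + sigma_Xe * phi)
Numerator = (0.055 + 0.0023) * 0.195 * 5.1139e+13 = 5.714016e+11
Denominator = 2.09e-5 + 2.6e-18 * 5.1139e+13 = 1.538614e-04
Xe_eq = 5.714016e+11 / 1.538614e-04 = 3.7137e+15 /cm^3

3.7137e+15


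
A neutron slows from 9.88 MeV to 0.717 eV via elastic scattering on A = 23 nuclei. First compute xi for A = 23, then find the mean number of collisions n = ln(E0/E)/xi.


xi = 1 + (A-1)^2/(2A)*ln((A-1)/(A+1)) = 0.08448899 (for A = 23)
n = ln(E0/E) / xi
n = ln(9.88e6 / 0.717) / 0.08448899
n = ln(1.377964e+07) / 0.08448899 = 194.57

194.57


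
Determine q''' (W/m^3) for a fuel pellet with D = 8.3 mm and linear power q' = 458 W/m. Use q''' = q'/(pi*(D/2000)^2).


r = D / 2 / 1000 = 8.3 / 2 / 1000 = 0.00415 m
q''' = q' / (pi * r^2)
q''' = 458 / (pi * 0.00415^2)
q''' = 8.4649e+06 W/m^3

8.4649e+06


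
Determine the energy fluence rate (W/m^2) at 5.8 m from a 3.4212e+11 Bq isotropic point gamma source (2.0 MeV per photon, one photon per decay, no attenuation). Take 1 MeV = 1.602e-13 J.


psi = A * E * 1.602e-13 / (4*pi*r^2)
psi = 3.4212e+11 * 2.0 * 1.602e-13 / (4*pi*5.8^2)
psi = 2.5930e-04 W/m^2

2.5930e-04


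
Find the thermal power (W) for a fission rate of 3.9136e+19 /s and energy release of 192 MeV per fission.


P = fission_rate * E_MeV * 1.602e-13
P = 3.9136e+19 * 192 * 1.602e-13
P = 1.2038e+09 W

1.2038e+09


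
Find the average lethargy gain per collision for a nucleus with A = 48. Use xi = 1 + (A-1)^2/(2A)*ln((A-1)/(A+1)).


xi = 1 + (A-1)^2/(2A) * ln((A-1)/(A+1))
xi = 1 + (48-1)^2/(2*48) * ln((48-1)/(48 +1))
xi = 0.041094

0.041094


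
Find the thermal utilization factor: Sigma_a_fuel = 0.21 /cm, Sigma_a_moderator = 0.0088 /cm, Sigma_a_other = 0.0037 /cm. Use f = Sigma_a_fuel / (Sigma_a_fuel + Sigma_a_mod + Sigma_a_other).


f = Sigma_a_fuel / (Sigma_a_fuel + Sigma_a_mod + Sigma_a_other)
f = 0.21 / (0.21 + 0.0088 + 0.0037)
f = 0.94382

0.94382


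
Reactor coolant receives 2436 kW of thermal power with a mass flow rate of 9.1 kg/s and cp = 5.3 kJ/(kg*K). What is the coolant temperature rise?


dT = Q / (m_dot * cp)
dT = 2436 / (9.1 * 5.3)
dT = 50.508 C

50.508


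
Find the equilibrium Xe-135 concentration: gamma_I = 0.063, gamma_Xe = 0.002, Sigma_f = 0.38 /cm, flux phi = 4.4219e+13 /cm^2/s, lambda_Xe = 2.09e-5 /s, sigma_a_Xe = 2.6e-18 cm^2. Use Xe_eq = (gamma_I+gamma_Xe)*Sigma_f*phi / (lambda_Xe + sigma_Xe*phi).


Xe_eq = (gamma_I + gamma_Xe) * Sigma_f * phi / (lambda_Xe + sigma_Xe * phi)
Numerator = (0.063 + 0.002) * 0.38 * 4.4219e+13 = 1.092209e+12
Denominator = 2.09e-5 + 2.6e-18 * 4.4219e+13 = 1.358694e-04
Xe_eq = 1.092209e+12 / 1.358694e-04 = 8.0387e+15 /cm^3

8.0387e+15


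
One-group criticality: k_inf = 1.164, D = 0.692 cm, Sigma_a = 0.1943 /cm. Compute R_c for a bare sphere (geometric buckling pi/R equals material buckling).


L^2 = D / Sigma_a = 0.692 / 0.1943 = 3.561503 cm^2
B_m^2 = (k_inf - 1) / L^2 = (1.164 - 1) / 3.561503 = 0.04604797 /cm^2
For a bare sphere: B_g = pi/R, so R_c = pi / sqrt(B_m^2)
R_c = pi / sqrt(0.04604797) = 14.640 cm

14.640


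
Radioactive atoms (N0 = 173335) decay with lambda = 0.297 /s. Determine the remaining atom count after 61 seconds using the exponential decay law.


N = N0 * exp(-lambda * t)
N = 173335 * exp(-0.297 * 61)
N = 0.0023484

0.0023484


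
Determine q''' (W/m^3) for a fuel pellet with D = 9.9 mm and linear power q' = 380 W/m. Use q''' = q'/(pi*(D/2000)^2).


r = D / 2 / 1000 = 9.9 / 2 / 1000 = 0.00495 m
q''' = q' / (pi * r^2)
q''' = 380 / (pi * 0.00495^2)
q''' = 4.9365e+06 W/m^3

4.9365e+06


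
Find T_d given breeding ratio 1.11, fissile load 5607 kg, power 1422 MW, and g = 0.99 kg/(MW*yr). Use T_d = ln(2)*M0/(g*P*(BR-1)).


Breeding gain G = BR - 1 = 1.11 - 1 = 0.11
Fissile production rate = g * P * G = 0.99 * 1422 * 0.11 = 154.8558 kg/yr
T_d = ln(2) * M0 / (g * P * G)
T_d = ln(2) * 5607 / 154.8558 = 25.097 yr

25.097


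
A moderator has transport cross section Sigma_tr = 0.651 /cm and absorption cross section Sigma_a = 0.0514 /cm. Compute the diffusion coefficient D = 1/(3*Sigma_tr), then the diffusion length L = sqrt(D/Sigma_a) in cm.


D = 1 / (3 * Sigma_tr) = 1 / (3 * 0.651) = 0.5120328 cm
L = sqrt(D / Sigma_a)
L = sqrt(0.5120328 / 0.0514)
L = 3.1562 cm

3.1562


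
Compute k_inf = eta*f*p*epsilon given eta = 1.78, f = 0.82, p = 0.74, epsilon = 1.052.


k_inf = eta * f * p * epsilon
k_inf = 1.78 * 0.82 * 0.74 * 1.052
k_inf = 1.1363

1.1363


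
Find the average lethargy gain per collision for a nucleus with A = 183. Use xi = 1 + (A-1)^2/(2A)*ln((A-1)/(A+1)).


xi = 1 + (A-1)^2/(2A) * ln((A-1)/(A+1))
xi = 1 + (183-1)^2/(2*183) * ln((183-1)/(183 +1))
xi = 0.010889

0.010889


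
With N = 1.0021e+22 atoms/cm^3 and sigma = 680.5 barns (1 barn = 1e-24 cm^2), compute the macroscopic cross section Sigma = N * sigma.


Sigma = N * sigma_barns * 1e-24
Sigma = 1.0021e+22 * 680.5 * 1e-24
Sigma = 6.8193 /cm

6.8193


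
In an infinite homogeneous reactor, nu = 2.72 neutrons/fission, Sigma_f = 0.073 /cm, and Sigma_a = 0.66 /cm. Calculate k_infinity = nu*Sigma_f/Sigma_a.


k_inf = nu * Sigma_f / Sigma_a
k_inf = 2.72 * 0.073 / 0.66
k_inf = 0.30085

0.30085


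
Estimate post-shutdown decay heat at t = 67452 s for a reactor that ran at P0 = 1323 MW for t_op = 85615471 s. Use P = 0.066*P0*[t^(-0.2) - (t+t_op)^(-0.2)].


P/P0 = 0.066 * [t^(-0.2) - (t + t_op)^(-0.2)]
P/P0 = 0.066 * [67452^(-0.2) - (67452 + 85615471)^(-0.2)]
P/P0 = 0.066 * [0.1081935 - 0.02590724] = 0.005430893
P = 1323 * 0.005430893 = 7.1851 MW

7.1851


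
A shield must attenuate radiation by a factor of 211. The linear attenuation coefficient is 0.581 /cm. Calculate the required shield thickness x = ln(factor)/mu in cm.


x = ln(factor) / mu
x = ln(211) / 0.581
x = 9.2115 cm

9.2115


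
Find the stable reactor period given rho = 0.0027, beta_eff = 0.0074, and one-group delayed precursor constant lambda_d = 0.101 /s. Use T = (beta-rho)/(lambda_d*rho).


T = (beta - rho) / (lambda_d * rho)
T = (0.0074 - 0.0027) / (0.101 * 0.0027)
T = 17.235 s

17.235


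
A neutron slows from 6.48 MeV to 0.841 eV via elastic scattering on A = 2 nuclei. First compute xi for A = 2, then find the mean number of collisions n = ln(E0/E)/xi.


xi = 1 + (A-1)^2/(2A)*ln((A-1)/(A+1)) = 0.7253469 (for A = 2)
n = ln(E0/E) / xi
n = ln(6.48e6 / 0.841) / 0.7253469
n = ln(7.705113e+06) / 0.7253469 = 21.862

21.862


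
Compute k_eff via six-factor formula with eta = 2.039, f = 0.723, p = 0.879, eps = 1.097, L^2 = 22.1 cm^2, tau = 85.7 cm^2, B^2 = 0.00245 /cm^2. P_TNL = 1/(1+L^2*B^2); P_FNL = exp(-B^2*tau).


k_inf = eta*f*p*eps = 2.039*0.723*0.879*1.097 = 1.421514
P_TNL = 1/(1 + L^2*B^2) = 1/(1 + 22.1*0.00245) = 0.9486361
P_FNL = exp(-B^2*tau) = exp(-0.00245*85.7) = 0.8106126
k_eff = k_inf * P_TNL * P_FNL = 1.421514 * 0.9486361 * 0.8106126
k_eff = 1.0931

1.0931


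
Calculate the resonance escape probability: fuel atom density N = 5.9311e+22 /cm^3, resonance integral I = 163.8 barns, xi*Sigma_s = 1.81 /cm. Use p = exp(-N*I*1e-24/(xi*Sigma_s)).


p = exp(-N * I * 1e-24 / (xi*Sigma_s))
p = exp(-5.9311e+22 * 163.8 * 1e-24 / 1.81)
p = 0.0046659

0.0046659


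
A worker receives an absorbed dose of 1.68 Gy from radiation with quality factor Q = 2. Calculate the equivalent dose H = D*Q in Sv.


H = D * Q
H = 1.68 * 2
H = 3.3600 Sv

3.3600


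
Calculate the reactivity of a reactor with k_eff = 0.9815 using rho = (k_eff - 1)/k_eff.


rho = (k_eff - 1) / k_eff
rho = (0.9815 - 1) / 0.9815
rho = -0.018849

-0.018849


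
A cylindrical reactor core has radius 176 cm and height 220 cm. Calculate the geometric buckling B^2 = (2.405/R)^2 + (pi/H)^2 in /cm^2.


B^2 = (2.405/R)^2 + (pi/H)^2
B^2 = (2.405/176)^2 + (pi/220)^2
B^2 = 3.9064e-04 /cm^2

3.9064e-04


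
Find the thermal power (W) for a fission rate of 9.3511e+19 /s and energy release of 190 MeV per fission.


P = fission_rate * E_MeV * 1.602e-13
P = 9.3511e+19 * 190 * 1.602e-13
P = 2.8463e+09 W

2.8463e+09


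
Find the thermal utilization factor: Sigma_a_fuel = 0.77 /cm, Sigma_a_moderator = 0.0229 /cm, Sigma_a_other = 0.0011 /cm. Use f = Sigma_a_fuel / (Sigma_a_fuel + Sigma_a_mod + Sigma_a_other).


f = Sigma_a_fuel / (Sigma_a_fuel + Sigma_a_mod + Sigma_a_other)
f = 0.77 / (0.77 + 0.0229 + 0.0011)
f = 0.96977

0.96977


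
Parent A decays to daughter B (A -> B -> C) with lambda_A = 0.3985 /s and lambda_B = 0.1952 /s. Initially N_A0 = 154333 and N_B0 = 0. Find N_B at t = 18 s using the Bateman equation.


N_B(t) = lambda_A * N_A0 / (lambda_B - lambda_A) * [exp(-lambda_A*t) - exp(-lambda_B*t)]
exp(-0.3985*18) = 7.670182e-04; exp(-0.1952*18) = 0.02978948
N_B = 0.3985 * 154333 / (0.1952 - 0.3985) * (7.670182e-04 - 0.02978948)
N_B = 8779.8

8779.8


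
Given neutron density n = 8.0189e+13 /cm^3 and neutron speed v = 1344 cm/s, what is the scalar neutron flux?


phi = n * v
phi = 8.0189e+13 * 1344
phi = 1.0777e+17 /cm^2/s

1.0777e+17


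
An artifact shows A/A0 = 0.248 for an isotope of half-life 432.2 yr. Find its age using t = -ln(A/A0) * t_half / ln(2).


lambda = ln(2) / t_half = ln(2) / 432.2 = 0.001603765 /yr
t = -ln(A/A0) / lambda
t = -ln(0.248) / 0.001603765
t = 869.41 yr

869.41


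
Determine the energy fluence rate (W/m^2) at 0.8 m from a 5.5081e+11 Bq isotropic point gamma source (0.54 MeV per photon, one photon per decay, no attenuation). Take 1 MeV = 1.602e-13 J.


psi = A * E * 1.602e-13 / (4*pi*r^2)
psi = 5.5081e+11 * 0.54 * 1.602e-13 / (4*pi*0.8^2)
psi = 0.0059247 W/m^2

0.0059247


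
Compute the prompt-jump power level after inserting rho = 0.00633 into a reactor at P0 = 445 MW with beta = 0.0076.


P1/P0 = beta / (beta - rho)
P1/P0 = 0.0076 / (0.0076 - 0.00633) = 5.984252
P1 = 445 * 5.984252 = 2663.0 MW

2663.0


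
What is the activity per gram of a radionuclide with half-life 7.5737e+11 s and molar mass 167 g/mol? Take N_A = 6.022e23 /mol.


lambda = ln(2) / t_half = ln(2) / 7.5737e+11 = 9.152028e-13 /s
SA = lambda * N_A / M
SA = 9.152028e-13 * 6.022e23 / 167
SA = 3.3002e+09 Bq/g

3.3002e+09


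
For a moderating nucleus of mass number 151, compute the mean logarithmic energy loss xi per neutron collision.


xi = 1 + (A-1)^2/(2A) * ln((A-1)/(A+1))
xi = 1 + (151-1)^2/(2*151) * ln((151-1)/(151 +1))
xi = 0.013187

0.013187


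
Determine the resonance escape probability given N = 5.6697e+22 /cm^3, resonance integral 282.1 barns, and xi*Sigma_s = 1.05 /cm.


p = exp(-N * I * 1e-24 / (xi*Sigma_s))
p = exp(-5.6697e+22 * 282.1 * 1e-24 / 1.05)
p = 2.4242e-07

2.4242e-07


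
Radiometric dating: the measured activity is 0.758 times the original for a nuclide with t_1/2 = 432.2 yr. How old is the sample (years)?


lambda = ln(2) / t_half = ln(2) / 432.2 = 0.001603765 /yr
t = -ln(A/A0) / lambda
t = -ln(0.758) / 0.001603765
t = 172.76 yr

172.76


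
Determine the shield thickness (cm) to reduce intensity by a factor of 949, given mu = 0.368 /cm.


x = ln(factor) / mu
x = ln(949) / 0.368
x = 18.629 cm

18.629


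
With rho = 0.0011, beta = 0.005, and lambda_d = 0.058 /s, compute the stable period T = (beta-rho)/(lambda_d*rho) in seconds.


T = (beta - rho) / (lambda_d * rho)
T = (0.005 - 0.0011) / (0.058 * 0.0011)
T = 61.129 s

61.129


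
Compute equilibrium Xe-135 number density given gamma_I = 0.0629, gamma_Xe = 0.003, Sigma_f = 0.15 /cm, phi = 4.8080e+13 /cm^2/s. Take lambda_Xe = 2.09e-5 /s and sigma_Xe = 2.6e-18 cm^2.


Xe_eq = (gamma_I + gamma_Xe) * Sigma_f * phi / (lambda_Xe + sigma_Xe * phi)
Numerator = (0.0629 + 0.003) * 0.15 * 4.8080e+13 = 4.752708e+11
Denominator = 2.09e-5 + 2.6e-18 * 4.8080e+13 = 1.459080e-04
Xe_eq = 4.752708e+11 / 1.459080e-04 = 3.2573e+15 /cm^3

3.2573e+15


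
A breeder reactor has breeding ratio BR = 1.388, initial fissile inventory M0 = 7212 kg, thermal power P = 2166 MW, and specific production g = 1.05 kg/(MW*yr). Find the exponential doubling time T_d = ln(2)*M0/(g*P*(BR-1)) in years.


Breeding gain G = BR - 1 = 1.388 - 1 = 0.388
Fissile production rate = g * P * G = 1.05 * 2166 * 0.388 = 882.4284 kg/yr
T_d = ln(2) * M0 / (g * P * G)
T_d = ln(2) * 7212 / 882.4284 = 5.6650 yr

5.6650


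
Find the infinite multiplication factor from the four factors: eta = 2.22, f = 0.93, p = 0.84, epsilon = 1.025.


k_inf = eta * f * p * epsilon
k_inf = 2.22 * 0.93 * 0.84 * 1.025
k_inf = 1.7776

1.7776


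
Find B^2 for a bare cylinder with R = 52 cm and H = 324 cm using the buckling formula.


B^2 = (2.405/R)^2 + (pi/H)^2
B^2 = (2.405/52)^2 + (pi/324)^2
B^2 = 0.0022331 /cm^2

0.0022331


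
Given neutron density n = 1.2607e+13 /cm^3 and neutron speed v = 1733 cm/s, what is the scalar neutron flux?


phi = n * v
phi = 1.2607e+13 * 1733
phi = 2.1848e+16 /cm^2/s

2.1848e+16


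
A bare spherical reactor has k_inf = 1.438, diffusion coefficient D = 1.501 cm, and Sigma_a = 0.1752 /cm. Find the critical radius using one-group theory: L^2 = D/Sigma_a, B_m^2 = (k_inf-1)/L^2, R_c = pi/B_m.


L^2 = D / Sigma_a = 1.501 / 0.1752 = 8.567352 cm^2
B_m^2 = (k_inf - 1) / L^2 = (1.438 - 1) / 8.567352 = 0.05112431 /cm^2
For a bare sphere: B_g = pi/R, so R_c = pi / sqrt(B_m^2)
R_c = pi / sqrt(0.05112431) = 13.894 cm

13.894


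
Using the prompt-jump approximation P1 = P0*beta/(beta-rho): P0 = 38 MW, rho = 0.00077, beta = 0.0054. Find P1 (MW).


P1/P0 = beta / (beta - rho)
P1/P0 = 0.0054 / (0.0054 - 0.00077) = 1.166307
P1 = 38 * 1.166307 = 44.320 MW

44.320


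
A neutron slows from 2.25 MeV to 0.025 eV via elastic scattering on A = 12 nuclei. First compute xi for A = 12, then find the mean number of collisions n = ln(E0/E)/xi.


xi = 1 + (A-1)^2/(2A)*ln((A-1)/(A+1)) = 0.1577690 (for A = 12)
n = ln(E0/E) / xi
n = ln(2.25e6 / 0.025) / 0.1577690
n = ln(9.000000e+07) / 0.1577690 = 116.09

116.09


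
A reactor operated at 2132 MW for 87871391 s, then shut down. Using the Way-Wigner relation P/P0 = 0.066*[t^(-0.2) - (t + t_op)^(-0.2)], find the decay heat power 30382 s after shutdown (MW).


P/P0 = 0.066 * [t^(-0.2) - (t + t_op)^(-0.2)]
P/P0 = 0.066 * [30382^(-0.2) - (30382 + 87871391)^(-0.2)]
P/P0 = 0.066 * [0.1269044 - 0.02577511] = 0.006674533
P = 2132 * 0.006674533 = 14.230 MW

14.230


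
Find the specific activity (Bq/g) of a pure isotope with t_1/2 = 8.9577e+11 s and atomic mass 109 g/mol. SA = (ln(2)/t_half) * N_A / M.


lambda = ln(2) / t_half = ln(2) / 8.9577e+11 = 7.738004e-13 /s
SA = lambda * N_A / M
SA = 7.738004e-13 * 6.022e23 / 109
SA = 4.2751e+09 Bq/g

4.2751e+09


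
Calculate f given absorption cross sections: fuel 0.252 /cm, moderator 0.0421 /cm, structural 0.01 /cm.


f = Sigma_a_fuel / (Sigma_a_fuel + Sigma_a_mod + Sigma_a_other)
f = 0.252 / (0.252 + 0.0421 + 0.01)
f = 0.82867

0.82867


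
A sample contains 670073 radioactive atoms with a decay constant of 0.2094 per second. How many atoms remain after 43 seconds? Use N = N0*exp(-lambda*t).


N = N0 * exp(-lambda * t)
N = 670073 * exp(-0.2094 * 43)
N = 82.347

82.347


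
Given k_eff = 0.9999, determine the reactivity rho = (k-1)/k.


rho = (k_eff - 1) / k_eff
rho = (0.9999 - 1) / 0.9999
rho = -1.0001e-04

-1.0001e-04


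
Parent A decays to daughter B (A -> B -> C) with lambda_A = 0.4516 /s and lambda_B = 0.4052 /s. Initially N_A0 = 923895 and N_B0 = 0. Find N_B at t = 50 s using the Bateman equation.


N_B(t) = lambda_A * N_A0 / (lambda_B - lambda_A) * [exp(-lambda_A*t) - exp(-lambda_B*t)]
exp(-0.4516*50) = 1.561819e-10; exp(-0.4052*50) = 1.589256e-09
N_B = 0.4516 * 923895 / (0.4052 - 0.4516) * (1.561819e-10 - 1.589256e-09)
N_B = 0.012886

0.012886


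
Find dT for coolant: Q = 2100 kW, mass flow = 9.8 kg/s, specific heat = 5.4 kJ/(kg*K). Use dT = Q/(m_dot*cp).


dT = Q / (m_dot * cp)
dT = 2100 / (9.8 * 5.4)
dT = 39.683 C

39.683


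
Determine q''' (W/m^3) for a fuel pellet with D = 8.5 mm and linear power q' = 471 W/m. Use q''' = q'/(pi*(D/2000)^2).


r = D / 2 / 1000 = 8.5 / 2 / 1000 = 0.00425 m
q''' = q' / (pi * r^2)
q''' = 471 / (pi * 0.00425^2)
q''' = 8.3003e+06 W/m^3

8.3003e+06


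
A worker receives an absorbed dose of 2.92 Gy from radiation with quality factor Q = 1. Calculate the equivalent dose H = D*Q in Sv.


H = D * Q
H = 2.92 * 1
H = 2.9200 Sv

2.9200


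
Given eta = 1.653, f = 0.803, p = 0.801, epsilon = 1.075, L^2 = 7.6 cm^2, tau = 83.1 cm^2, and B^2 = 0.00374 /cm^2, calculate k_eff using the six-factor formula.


k_inf = eta*f*p*eps = 1.653*0.803*0.801*1.075 = 1.142956
P_TNL = 1/(1 + L^2*B^2) = 1/(1 + 7.6*0.00374) = 0.9723616
P_FNL = exp(-B^2*tau) = exp(-0.00374*83.1) = 0.7328648
k_eff = k_inf * P_TNL * P_FNL = 1.142956 * 0.9723616 * 0.7328648
k_eff = 0.81448

0.81448
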